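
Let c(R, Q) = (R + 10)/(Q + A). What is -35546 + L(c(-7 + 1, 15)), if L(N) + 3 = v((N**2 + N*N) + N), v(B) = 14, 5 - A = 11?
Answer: -35535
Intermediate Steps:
A = -6 (A = 5 - 1*11 = 5 - 11 = -6)
c(R, Q) = (10 + R)/(-6 + Q) (c(R, Q) = (R + 10)/(Q - 6) = (10 + R)/(-6 + Q))
L(N) = 11 (L(N) = -3 + 14 = 11)
-35546 + L(c(-7 + 1, 15)) = -35546 + 11 = -35535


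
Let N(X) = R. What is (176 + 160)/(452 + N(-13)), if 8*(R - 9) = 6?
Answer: 1344/1847 ≈ 0.72767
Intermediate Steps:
R = 39/4 (R = 9 + (1/8)*6 = 9 + 3/4 = 39/4 ≈ 9.7500)
N(X) = 39/4
(176 + 160)/(452 + N(-13)) = (176 + 160)/(452 + 39/4) = 336/(1847/4) = 336*(4/1847) = 1344/1847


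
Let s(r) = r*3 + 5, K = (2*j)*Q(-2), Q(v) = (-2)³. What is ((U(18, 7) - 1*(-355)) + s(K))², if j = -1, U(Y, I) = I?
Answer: 172225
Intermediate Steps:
Q(v) = -8
K = 16 (K = (2*(-1))*(-8) = -2*(-8) = 16)
s(r) = 5 + 3*r (s(r) = 3*r + 5 = 5 + 3*r)
((U(18, 7) - 1*(-355)) + s(K))² = ((7 - 1*(-355)) + (5 + 3*16))² = ((7 + 355) + (5 + 48))² = (362 + 53)² = 415² = 172225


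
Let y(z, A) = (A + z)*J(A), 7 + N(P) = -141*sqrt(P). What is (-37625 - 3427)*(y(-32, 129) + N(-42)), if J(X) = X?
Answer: -513396312 + 5788332*I*sqrt(42) ≈ -5.134e+8 + 3.7513e+7*I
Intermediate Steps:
N(P) = -7 - 141*sqrt(P)
y(z, A) = A*(A + z) (y(z, A) = (A + z)*A = A*(A + z))
(-37625 - 3427)*(y(-32, 129) + N(-42)) = (-37625 - 3427)*(129*(129 - 32) + (-7 - 141*I*sqrt(42))) = -41052*(129*97 + (-7 - 141*I*sqrt(42))) = -41052*(12513 + (-7 - 141*I*sqrt(42))) = -41052*(12506 - 141*I*sqrt(42)) = -513396312 + 5788332*I*sqrt(42)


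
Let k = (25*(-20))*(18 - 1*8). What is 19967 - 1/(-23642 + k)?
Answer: 571894815/28642 ≈ 19967.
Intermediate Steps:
k = -5000 (k = -500*(18 - 8) = -500*10 = -5000)
19967 - 1/(-23642 + k) = 19967 - 1/(-23642 - 5000) = 19967 - 1/(-28642) = 19967 - 1*(-1/28642) = 19967 + 1/28642 = 571894815/28642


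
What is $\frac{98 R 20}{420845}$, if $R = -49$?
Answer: $- \frac{19208}{84169} \approx -0.22821$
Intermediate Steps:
$\frac{98 R 20}{420845} = \frac{98 \left(-49\right) 20}{420845} = \left(-4802\right) 20 \cdot \frac{1}{420845} = \left(-96040\right) \frac{1}{420845} = - \frac{19208}{84169}$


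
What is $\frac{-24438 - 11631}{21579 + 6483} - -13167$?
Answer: $\frac{123152095}{9354} \approx 13166.0$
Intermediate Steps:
$\frac{-24438 - 11631}{21579 + 6483} - -13167 = - \frac{36069}{28062} + 13167 = \left(-36069\right) \frac{1}{28062} + 13167 = - \frac{12023}{9354} + 13167 = \frac{123152095}{9354}$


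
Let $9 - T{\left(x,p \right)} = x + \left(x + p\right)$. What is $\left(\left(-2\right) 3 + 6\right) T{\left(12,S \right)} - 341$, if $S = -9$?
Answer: $-341$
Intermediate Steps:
$T{\left(x,p \right)} = 9 - p - 2 x$ ($T{\left(x,p \right)} = 9 - \left(x + \left(x + p\right)\right) = 9 - \left(x + \left(p + x\right)\right) = 9 - \left(p + 2 x\right) = 9 - p - 2 x$)
$\left(\left(-2\right) 3 + 6\right) T{\left(12,S \right)} - 341 = \left(\left(-2\right) 3 + 6\right) \left(9 - -9 - 24\right) - 341 = \left(-6 + 6\right) \left(9 + 9 - 24\right) - 341 = 0 \left(-6\right) - 341 = 0 - 341 = -341$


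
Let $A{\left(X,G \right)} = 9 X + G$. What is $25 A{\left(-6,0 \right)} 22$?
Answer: $-29700$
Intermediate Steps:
$A{\left(X,G \right)} = G + 9 X$
$25 A{\left(-6,0 \right)} 22 = 25 \left(0 + 9 \left(-6\right)\right) 22 = 25 \left(0 - 54\right) 22 = 25 \left(-54\right) 22 = \left(-1350\right) 22 = -29700$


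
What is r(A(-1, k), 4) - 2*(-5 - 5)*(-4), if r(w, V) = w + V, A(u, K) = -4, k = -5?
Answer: -80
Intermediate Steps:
r(w, V) = V + w
r(A(-1, k), 4) - 2*(-5 - 5)*(-4) = (4 - 4) - 2*(-5 - 5)*(-4) = 0 - 2*(-10)*(-4) = 0 + 20*(-4) = 0 - 80 = -80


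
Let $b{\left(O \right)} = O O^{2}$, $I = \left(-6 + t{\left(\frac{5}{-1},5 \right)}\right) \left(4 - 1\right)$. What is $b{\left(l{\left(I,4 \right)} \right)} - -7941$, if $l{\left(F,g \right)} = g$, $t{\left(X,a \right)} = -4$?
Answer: $8005$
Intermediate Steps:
$I = -30$ ($I = \left(-6 - 4\right) \left(4 - 1\right) = \left(-10\right) 3 = -30$)
$b{\left(O \right)} = O^{3}$
$b{\left(l{\left(I,4 \right)} \right)} - -7941 = 4^{3} - -7941 = 64 + 7941 = 8005$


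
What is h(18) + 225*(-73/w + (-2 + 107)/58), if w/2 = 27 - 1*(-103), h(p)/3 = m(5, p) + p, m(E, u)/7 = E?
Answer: 758757/1508 ≈ 503.15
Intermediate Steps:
m(E, u) = 7*E
h(p) = 105 + 3*p (h(p) = 3*(7*5 + p) = 3*(35 + p) = 105 + 3*p)
w = 260 (w = 2*(27 - 1*(-103)) = 2*(27 + 103) = 2*130 = 260)
h(18) + 225*(-73/w + (-2 + 107)/58) = (105 + 3*18) + 225*(-73/260 + (-2 + 107)/58) = (105 + 54) + 225*(-73*1/260 + 105*(1/58)) = 159 + 225*(-73/260 + 105/58) = 159 + 225*(11533/7540) = 159 + 518985/1508 = 758757/1508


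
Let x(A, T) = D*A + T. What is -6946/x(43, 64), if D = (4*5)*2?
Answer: -3473/892 ≈ -3.8935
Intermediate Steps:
D = 40 (D = 20*2 = 40)
x(A, T) = T + 40*A (x(A, T) = 40*A + T = T + 40*A)
-6946/x(43, 64) = -6946/(64 + 40*43) = -6946/(64 + 1720) = -6946/1784 = -6946*1/1784 = -3473/892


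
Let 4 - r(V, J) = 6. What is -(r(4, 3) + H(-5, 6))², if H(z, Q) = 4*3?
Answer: -100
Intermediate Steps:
r(V, J) = -2 (r(V, J) = 4 - 1*6 = 4 - 6 = -2)
H(z, Q) = 12
-(r(4, 3) + H(-5, 6))² = -(-2 + 12)² = -1*10² = -1*100 = -100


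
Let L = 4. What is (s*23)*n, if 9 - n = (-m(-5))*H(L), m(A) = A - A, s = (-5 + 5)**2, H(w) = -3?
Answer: 0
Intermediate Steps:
s = 0 (s = 0**2 = 0)
m(A) = 0
n = 9 (n = 9 - (-1*0)*(-3) = 9 - 0*(-3) = 9 - 1*0 = 9 + 0 = 9)
(s*23)*n = (0*23)*9 = 0*9 = 0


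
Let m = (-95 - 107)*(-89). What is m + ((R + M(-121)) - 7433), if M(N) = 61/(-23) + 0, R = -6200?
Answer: 99874/23 ≈ 4342.3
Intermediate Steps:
M(N) = -61/23 (M(N) = 61*(-1/23) + 0 = -61/23 + 0 = -61/23)
m = 17978 (m = -202*(-89) = 17978)
m + ((R + M(-121)) - 7433) = 17978 + ((-6200 - 61/23) - 7433) = 17978 + (-142661/23 - 7433) = 17978 - 313620/23 = 99874/23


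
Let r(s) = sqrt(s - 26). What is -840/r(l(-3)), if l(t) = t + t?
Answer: 105*I*sqrt(2) ≈ 148.49*I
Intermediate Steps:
l(t) = 2*t
r(s) = sqrt(-26 + s)
-840/r(l(-3)) = -840/sqrt(-26 + 2*(-3)) = -840/sqrt(-26 - 6) = -840*(-I*sqrt(2)/8) = -(-105)*I*sqrt(2) = 105*I*sqrt(2)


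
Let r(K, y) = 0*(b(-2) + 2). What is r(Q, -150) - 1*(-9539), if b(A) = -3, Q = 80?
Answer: 9539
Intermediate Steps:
r(K, y) = 0 (r(K, y) = 0*(-3 + 2) = 0*(-1) = 0)
r(Q, -150) - 1*(-9539) = 0 - 1*(-9539) = 0 + 9539 = 9539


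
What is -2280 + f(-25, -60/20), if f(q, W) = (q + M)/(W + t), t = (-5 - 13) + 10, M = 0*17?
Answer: -25055/11 ≈ -2277.7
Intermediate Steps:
M = 0
t = -8 (t = -18 + 10 = -8)
f(q, W) = q/(-8 + W) (f(q, W) = (q + 0)/(W - 8) = q/(-8 + W))
-2280 + f(-25, -60/20) = -2280 - 25/(-8 - 60/20) = -2280 - 25/(-8 - 60*1/20) = -2280 - 25/(-8 - 3) = -2280 - 25/(-11) = -2280 - 25*(-1/11) = -2280 + 25/11 = -25055/11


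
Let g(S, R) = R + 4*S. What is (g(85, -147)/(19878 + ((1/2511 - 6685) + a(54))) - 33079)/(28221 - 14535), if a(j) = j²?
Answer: -1338035141677/553594594200 ≈ -2.4170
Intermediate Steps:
(g(85, -147)/(19878 + ((1/2511 - 6685) + a(54))) - 33079)/(28221 - 14535) = ((-147 + 4*85)/(19878 + ((1/2511 - 6685) + 54²)) - 33079)/(28221 - 14535) = ((-147 + 340)/(19878 + ((1/2511 - 6685) + 2916)) - 33079)/13686 = (193/(19878 + (-16786034/2511 + 2916)) - 33079)*(1/13686) = (193/(19878 - 9463958/2511) - 33079)*(1/13686) = (193/(40449700/2511) - 33079)*(1/13686) = (193*(2511/40449700) - 33079)*(1/13686) = (484623/40449700 - 33079)*(1/13686) = -1338035141677/40449700*1/13686 = -1338035141677/553594594200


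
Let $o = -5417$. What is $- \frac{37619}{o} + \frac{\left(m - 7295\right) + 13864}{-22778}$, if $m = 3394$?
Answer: $\frac{802916011}{123388426} \approx 6.5072$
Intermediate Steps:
$- \frac{37619}{o} + \frac{\left(m - 7295\right) + 13864}{-22778} = - \frac{37619}{-5417} + \frac{\left(3394 - 7295\right) + 13864}{-22778} = \left(-37619\right) \left(- \frac{1}{5417}\right) + \left(-3901 + 13864\right) \left(- \frac{1}{22778}\right) = \frac{37619}{5417} + 9963 \left(- \frac{1}{22778}\right) = \frac{37619}{5417} - \frac{9963}{22778} = \frac{802916011}{123388426}$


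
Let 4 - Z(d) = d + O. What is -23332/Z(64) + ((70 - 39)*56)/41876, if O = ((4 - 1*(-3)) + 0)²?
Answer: 244310014/1141121 ≈ 214.10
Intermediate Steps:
O = 49 (O = ((4 + 3) + 0)² = (7 + 0)² = 7² = 49)
Z(d) = -45 - d (Z(d) = 4 - (d + 49) = 4 - (49 + d) = 4 + (-49 - d) = -45 - d)
-23332/Z(64) + ((70 - 39)*56)/41876 = -23332/(-45 - 1*64) + ((70 - 39)*56)/41876 = -23332/(-45 - 64) + (31*56)*(1/41876) = -23332/(-109) + 1736*(1/41876) = -23332*(-1/109) + 434/10469 = 23332/109 + 434/10469 = 244310014/1141121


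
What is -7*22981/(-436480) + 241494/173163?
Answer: 44421171147/25194062080 ≈ 1.7632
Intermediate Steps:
-7*22981/(-436480) + 241494/173163 = -160867*(-1/436480) + 241494*(1/173163) = 160867/436480 + 80498/57721 = 44421171147/25194062080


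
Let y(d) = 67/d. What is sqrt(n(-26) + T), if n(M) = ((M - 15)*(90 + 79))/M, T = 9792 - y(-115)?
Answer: sqrt(532125470)/230 ≈ 100.29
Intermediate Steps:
T = 1126147/115 (T = 9792 - 67/(-115) = 9792 - 67*(-1)/115 = 9792 - 1*(-67/115) = 9792 + 67/115 = 1126147/115 ≈ 9792.6)
n(M) = (-2535 + 169*M)/M (n(M) = ((-15 + M)*169)/M = (-2535 + 169*M)/M)
sqrt(n(-26) + T) = sqrt((169 - 2535/(-26)) + 1126147/115) = sqrt((169 - 2535*(-1/26)) + 1126147/115) = sqrt((169 + 195/2) + 1126147/115) = sqrt(533/2 + 1126147/115) = sqrt(2313589/230) = sqrt(532125470)/230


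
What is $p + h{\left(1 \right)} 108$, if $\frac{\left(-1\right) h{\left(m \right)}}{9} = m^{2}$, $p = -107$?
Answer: $-1079$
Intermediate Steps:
$h{\left(m \right)} = - 9 m^{2}$
$p + h{\left(1 \right)} 108 = -107 + - 9 \cdot 1^{2} \cdot 108 = -107 + \left(-9\right) 1 \cdot 108 = -107 - 972 = -1079$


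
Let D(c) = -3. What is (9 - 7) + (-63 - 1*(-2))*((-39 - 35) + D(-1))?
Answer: 4699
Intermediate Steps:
(9 - 7) + (-63 - 1*(-2))*((-39 - 35) + D(-1)) = (9 - 7) + (-63 - 1*(-2))*((-39 - 35) - 3) = 2 + (-63 + 2)*(-74 - 3) = 2 - 61*(-77) = 2 + 4697 = 4699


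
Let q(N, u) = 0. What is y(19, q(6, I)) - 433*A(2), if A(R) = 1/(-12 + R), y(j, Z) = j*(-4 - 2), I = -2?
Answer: -707/10 ≈ -70.700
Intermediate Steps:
y(j, Z) = -6*j (y(j, Z) = j*(-6) = -6*j)
y(19, q(6, I)) - 433*A(2) = -6*19 - 433/(-12 + 2) = -114 - 433/(-10) = -114 - 433*(-⅒) = -114 + 433/10 = -707/10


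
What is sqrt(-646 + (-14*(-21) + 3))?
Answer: I*sqrt(349) ≈ 18.682*I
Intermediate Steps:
sqrt(-646 + (-14*(-21) + 3)) = sqrt(-646 + (294 + 3)) = sqrt(-646 + 297) = sqrt(-349) = I*sqrt(349)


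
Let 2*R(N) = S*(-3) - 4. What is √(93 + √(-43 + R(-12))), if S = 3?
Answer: √(372 + 6*I*√22)/2 ≈ 9.6505 + 0.36452*I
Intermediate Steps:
R(N) = -13/2 (R(N) = (3*(-3) - 4)/2 = (-9 - 4)/2 = (½)*(-13) = -13/2)
√(93 + √(-43 + R(-12))) = √(93 + √(-43 - 13/2)) = √(93 + √(-99/2)) = √(93 + 3*I*√22/2)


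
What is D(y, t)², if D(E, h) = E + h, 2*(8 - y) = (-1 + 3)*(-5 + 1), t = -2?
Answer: 100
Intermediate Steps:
y = 12 (y = 8 - (-1 + 3)*(-5 + 1)/2 = 8 - (-4) = 8 - ½*(-8) = 8 + 4 = 12)
D(y, t)² = (12 - 2)² = 10² = 100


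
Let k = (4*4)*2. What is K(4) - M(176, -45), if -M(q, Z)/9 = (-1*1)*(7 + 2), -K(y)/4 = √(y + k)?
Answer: -105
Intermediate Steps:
k = 32 (k = 16*2 = 32)
K(y) = -4*√(32 + y) (K(y) = -4*√(y + 32) = -4*√(32 + y))
M(q, Z) = 81 (M(q, Z) = -9*(-1*1)*(7 + 2) = -(-9)*9 = -9*(-9) = 81)
K(4) - M(176, -45) = -4*√(32 + 4) - 1*81 = -4*√36 - 81 = -4*6 - 81 = -24 - 81 = -105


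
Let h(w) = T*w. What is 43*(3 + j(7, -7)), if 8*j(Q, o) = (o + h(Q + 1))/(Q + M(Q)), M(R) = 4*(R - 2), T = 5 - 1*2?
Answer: 28595/216 ≈ 132.38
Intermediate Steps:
T = 3 (T = 5 - 2 = 3)
M(R) = -8 + 4*R (M(R) = 4*(-2 + R) = -8 + 4*R)
h(w) = 3*w
j(Q, o) = (3 + o + 3*Q)/(8*(-8 + 5*Q)) (j(Q, o) = ((o + 3*(Q + 1))/(Q + (-8 + 4*Q)))/8 = ((o + 3*(1 + Q))/(-8 + 5*Q))/8 = ((o + (3 + 3*Q))/(-8 + 5*Q))/8 = ((3 + o + 3*Q)/(-8 + 5*Q))/8 = (3 + o + 3*Q)/(8*(-8 + 5*Q)))
43*(3 + j(7, -7)) = 43*(3 + (3 - 7 + 3*7)/(8*(-8 + 5*7))) = 43*(3 + (3 - 7 + 21)/(8*(-8 + 35))) = 43*(3 + (1/8)*17/27) = 43*(3 + (1/8)*(1/27)*17) = 43*(3 + 17/216) = 43*(665/216) = 28595/216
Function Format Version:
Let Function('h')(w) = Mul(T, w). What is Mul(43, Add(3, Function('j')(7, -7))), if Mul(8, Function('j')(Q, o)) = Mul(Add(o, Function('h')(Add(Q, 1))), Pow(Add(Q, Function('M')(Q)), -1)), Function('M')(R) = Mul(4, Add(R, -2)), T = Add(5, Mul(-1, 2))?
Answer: Rational(28595, 216) ≈ 132.38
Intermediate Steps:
T = 3 (T = Add(5, -2) = 3)
Function('M')(R) = Add(-8, Mul(4, R)) (Function('M')(R) = Mul(4, Add(-2, R)) = Add(-8, Mul(4, R)))
Function('h')(w) = Mul(3, w)
Function('j')(Q, o) = Mul(Rational(1, 8), Pow(Add(-8, Mul(5, Q)), -1), Add(3, o, Mul(3, Q))) (Function('j')(Q, o) = Mul(Rational(1, 8), Mul(Add(o, Mul(3, Add(Q, 1))), Pow(Add(Q, Add(-8, Mul(4, Q))), -1))) = Mul(Rational(1, 8), Mul(Add(o, Mul(3, Add(1, Q))), Pow(Add(-8, Mul(5, Q)), -1))) = Mul(Rational(1, 8), Mul(Add(o, Add(3, Mul(3, Q))), Pow(Add(-8, Mul(5, Q)), -1))) = Mul(Rational(1, 8), Mul(Add(3, o, Mul(3, Q)), Pow(Add(-8, Mul(5, Q)), -1))) = Mul(Rational(1, 8), Mul(Pow(Add(-8, Mul(5, Q)), -1), Add(3, o, Mul(3, Q)))) = Mul(Rational(1, 8), Pow(Add(-8, Mul(5, Q)), -1), Add(3, o, Mul(3, Q))))
Mul(43, Add(3, Function('j')(7, -7))) = Mul(43, Add(3, Mul(Rational(1, 8), Pow(Add(-8, Mul(5, 7)), -1), Add(3, -7, Mul(3, 7))))) = Mul(43, Add(3, Mul(Rational(1, 8), Pow(Add(-8, 35), -1), Add(3, -7, 21)))) = Mul(43, Add(3, Mul(Rational(1, 8), Pow(27, -1), 17))) = Mul(43, Add(3, Mul(Rational(1, 8), Rational(1, 27), 17))) = Mul(43, Add(3, Rational(17, 216))) = Mul(43, Rational(665, 216)) = Rational(28595, 216)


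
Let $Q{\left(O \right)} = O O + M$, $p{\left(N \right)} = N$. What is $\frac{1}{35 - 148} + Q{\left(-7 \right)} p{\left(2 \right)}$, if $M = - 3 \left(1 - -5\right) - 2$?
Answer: $\frac{6553}{113} \approx 57.991$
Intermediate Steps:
$M = -20$ ($M = - 3 \left(1 + 5\right) - 2 = \left(-3\right) 6 - 2 = -18 - 2 = -20$)
$Q{\left(O \right)} = -20 + O^{2}$ ($Q{\left(O \right)} = O O - 20 = O^{2} - 20 = -20 + O^{2}$)
$\frac{1}{35 - 148} + Q{\left(-7 \right)} p{\left(2 \right)} = \frac{1}{35 - 148} + \left(-20 + \left(-7\right)^{2}\right) 2 = \frac{1}{-113} + \left(-20 + 49\right) 2 = - \frac{1}{113} + 29 \cdot 2 = - \frac{1}{113} + 58 = \frac{6553}{113}$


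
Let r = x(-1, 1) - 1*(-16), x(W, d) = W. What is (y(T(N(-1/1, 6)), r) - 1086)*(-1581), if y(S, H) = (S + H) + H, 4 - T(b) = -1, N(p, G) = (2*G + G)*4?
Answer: 1661631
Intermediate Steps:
N(p, G) = 12*G (N(p, G) = (3*G)*4 = 12*G)
T(b) = 5 (T(b) = 4 - 1*(-1) = 4 + 1 = 5)
r = 15 (r = -1 - 1*(-16) = -1 + 16 = 15)
y(S, H) = S + 2*H (y(S, H) = (H + S) + H = S + 2*H)
(y(T(N(-1/1, 6)), r) - 1086)*(-1581) = ((5 + 2*15) - 1086)*(-1581) = ((5 + 30) - 1086)*(-1581) = (35 - 1086)*(-1581) = -1051*(-1581) = 1661631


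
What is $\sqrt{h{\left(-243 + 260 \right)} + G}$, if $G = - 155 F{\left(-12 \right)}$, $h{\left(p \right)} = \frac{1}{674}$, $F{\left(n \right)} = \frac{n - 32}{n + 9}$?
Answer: $\frac{i \sqrt{9294480894}}{2022} \approx 47.679 i$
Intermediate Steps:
$F{\left(n \right)} = \frac{-32 + n}{9 + n}$
$h{\left(p \right)} = \frac{1}{674}$
$G = - \frac{6820}{3}$ ($G = - 155 \frac{-32 - 12}{9 - 12} = - 155 \frac{1}{-3} \left(-44\right) = - 155 \left(\left(- \frac{1}{3}\right) \left(-44\right)\right) = \left(-155\right) \frac{44}{3} = - \frac{6820}{3} \approx -2273.3$)
$\sqrt{h{\left(-243 + 260 \right)} + G} = \sqrt{\frac{1}{674} - \frac{6820}{3}} = \sqrt{- \frac{4596677}{2022}} = \frac{i \sqrt{9294480894}}{2022}$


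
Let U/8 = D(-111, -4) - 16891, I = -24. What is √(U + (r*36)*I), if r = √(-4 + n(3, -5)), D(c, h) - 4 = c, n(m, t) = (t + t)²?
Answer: 4*√(-8499 - 216*√6) ≈ 380.06*I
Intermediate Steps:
n(m, t) = 4*t² (n(m, t) = (2*t)² = 4*t²)
D(c, h) = 4 + c
r = 4*√6 (r = √(-4 + 4*(-5)²) = √(-4 + 4*25) = √(-4 + 100) = √96 = 4*√6 ≈ 9.7980)
U = -135984 (U = 8*((4 - 111) - 16891) = 8*(-107 - 16891) = 8*(-16998) = -135984)
√(U + (r*36)*I) = √(-135984 + ((4*√6)*36)*(-24)) = √(-135984 + (144*√6)*(-24)) = √(-135984 - 3456*√6)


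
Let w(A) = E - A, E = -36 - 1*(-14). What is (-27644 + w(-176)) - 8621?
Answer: -36111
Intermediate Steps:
E = -22 (E = -36 + 14 = -22)
w(A) = -22 - A
(-27644 + w(-176)) - 8621 = (-27644 + (-22 - 1*(-176))) - 8621 = (-27644 + (-22 + 176)) - 8621 = (-27644 + 154) - 8621 = -27490 - 8621 = -36111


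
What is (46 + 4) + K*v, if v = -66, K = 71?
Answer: -4636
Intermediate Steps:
(46 + 4) + K*v = (46 + 4) + 71*(-66) = 50 - 4686 = -4636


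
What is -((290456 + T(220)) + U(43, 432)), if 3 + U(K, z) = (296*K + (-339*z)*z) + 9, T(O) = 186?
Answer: 62962160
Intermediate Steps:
U(K, z) = 6 - 339*z² + 296*K (U(K, z) = -3 + ((296*K + (-339*z)*z) + 9) = -3 + ((296*K - 339*z²) + 9) = -3 + ((-339*z² + 296*K) + 9) = -3 + (9 - 339*z² + 296*K) = 6 - 339*z² + 296*K)
-((290456 + T(220)) + U(43, 432)) = -((290456 + 186) + (6 - 339*432² + 296*43)) = -(290642 + (6 - 339*186624 + 12728)) = -(290642 + (6 - 63265536 + 12728)) = -(290642 - 63252802) = -1*(-62962160) = 62962160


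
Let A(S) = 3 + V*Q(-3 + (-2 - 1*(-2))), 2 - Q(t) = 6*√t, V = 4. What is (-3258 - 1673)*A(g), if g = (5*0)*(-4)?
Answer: -54241 + 118344*I*√3 ≈ -54241.0 + 2.0498e+5*I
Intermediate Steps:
g = 0 (g = 0*(-4) = 0)
Q(t) = 2 - 6*√t
A(S) = 11 - 24*I*√3 (A(S) = 3 + 4*(2 - 6*√(-3 + (-2 - 1*(-2)))) = 3 + 4*(2 - 6*√(-3 + (-2 + 2))) = 3 + 4*(2 - 6*√(-3 + 0)) = 3 + 4*(2 - 6*I*√3) = 3 + (8 - 24*I*√3) = 11 - 24*I*√3)
(-3258 - 1673)*A(g) = (-3258 - 1673)*(11 - 24*I*√3) = -4931*(11 - 24*I*√3) = -54241 + 118344*I*√3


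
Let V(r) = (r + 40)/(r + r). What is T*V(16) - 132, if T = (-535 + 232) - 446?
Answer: -5771/4 ≈ -1442.8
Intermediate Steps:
V(r) = (40 + r)/(2*r) (V(r) = (40 + r)/((2*r)) = (40 + r)*(1/(2*r)) = (40 + r)/(2*r))
T = -749 (T = -303 - 446 = -749)
T*V(16) - 132 = -749*(40 + 16)/(2*16) - 132 = -749*56/(2*16) - 132 = -749*7/4 - 132 = -5243/4 - 132 = -5771/4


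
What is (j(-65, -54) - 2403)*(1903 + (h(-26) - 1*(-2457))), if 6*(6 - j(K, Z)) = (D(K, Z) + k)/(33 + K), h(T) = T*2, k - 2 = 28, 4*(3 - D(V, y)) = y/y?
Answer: -660834635/64 ≈ -1.0326e+7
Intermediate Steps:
D(V, y) = 11/4 (D(V, y) = 3 - y/(4*y) = 3 - 1/4*1 = 3 - 1/4 = 11/4)
k = 30 (k = 2 + 28 = 30)
h(T) = 2*T
j(K, Z) = 6 - 131/(24*(33 + K)) (j(K, Z) = 6 - (11/4 + 30)/(6*(33 + K)) = 6 - 131/(24*(33 + K)))
(j(-65, -54) - 2403)*(1903 + (h(-26) - 1*(-2457))) = ((4621 + 144*(-65))/(24*(33 - 65)) - 2403)*(1903 + (2*(-26) - 1*(-2457))) = ((1/24)*(4621 - 9360)/(-32) - 2403)*(1903 + (-52 + 2457)) = ((1/24)*(-1/32)*(-4739) - 2403)*(1903 + 2405) = (4739/768 - 2403)*4308 = -1840765/768*4308 = -660834635/64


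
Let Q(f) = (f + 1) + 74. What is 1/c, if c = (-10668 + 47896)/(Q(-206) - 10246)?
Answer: -10377/37228 ≈ -0.27874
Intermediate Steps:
Q(f) = 75 + f (Q(f) = (1 + f) + 74 = 75 + f)
c = -37228/10377 (c = (-10668 + 47896)/((75 - 206) - 10246) = 37228/(-131 - 10246) = 37228/(-10377) = 37228*(-1/10377) = -37228/10377 ≈ -3.5875)
1/c = 1/(-37228/10377) = -10377/37228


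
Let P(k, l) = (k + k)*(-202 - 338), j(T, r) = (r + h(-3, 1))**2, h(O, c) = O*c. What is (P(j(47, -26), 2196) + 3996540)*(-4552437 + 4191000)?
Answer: -1116211429620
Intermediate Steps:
j(T, r) = (-3 + r)**2 (j(T, r) = (r - 3*1)**2 = (r - 3)**2 = (-3 + r)**2)
P(k, l) = -1080*k (P(k, l) = (2*k)*(-540) = -1080*k)
(P(j(47, -26), 2196) + 3996540)*(-4552437 + 4191000) = (-1080*(-3 - 26)**2 + 3996540)*(-4552437 + 4191000) = (-1080*(-29)**2 + 3996540)*(-361437) = (-1080*841 + 3996540)*(-361437) = (-908280 + 3996540)*(-361437) = 3088260*(-361437) = -1116211429620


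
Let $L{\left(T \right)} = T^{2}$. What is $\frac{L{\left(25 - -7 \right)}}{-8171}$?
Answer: $- \frac{1024}{8171} \approx -0.12532$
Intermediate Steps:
$\frac{L{\left(25 - -7 \right)}}{-8171} = \frac{\left(25 - -7\right)^{2}}{-8171} = \left(25 + 7\right)^{2} \left(- \frac{1}{8171}\right) = 32^{2} \left(- \frac{1}{8171}\right) = 1024 \left(- \frac{1}{8171}\right) = - \frac{1024}{8171}$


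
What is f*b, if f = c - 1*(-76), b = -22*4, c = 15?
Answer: -8008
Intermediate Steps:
b = -88
f = 91 (f = 15 - 1*(-76) = 15 + 76 = 91)
f*b = 91*(-88) = -8008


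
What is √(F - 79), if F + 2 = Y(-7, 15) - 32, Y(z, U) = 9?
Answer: 2*I*√26 ≈ 10.198*I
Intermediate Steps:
F = -25 (F = -2 + (9 - 32) = -2 - 23 = -25)
√(F - 79) = √(-25 - 79) = √(-104) = 2*I*√26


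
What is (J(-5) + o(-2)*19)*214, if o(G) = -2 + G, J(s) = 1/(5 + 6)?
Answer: -178690/11 ≈ -16245.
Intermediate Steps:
J(s) = 1/11
(J(-5) + o(-2)*19)*214 = (1/11 + (-2 - 2)*19)*214 = (1/11 - 4*19)*214 = (1/11 - 76)*214 = -835/11*214 = -178690/11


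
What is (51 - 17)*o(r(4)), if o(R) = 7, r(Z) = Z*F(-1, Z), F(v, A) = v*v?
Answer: 238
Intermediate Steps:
F(v, A) = v**2
r(Z) = Z (r(Z) = Z*(-1)**2 = Z*1 = Z)
(51 - 17)*o(r(4)) = (51 - 17)*7 = 34*7 = 238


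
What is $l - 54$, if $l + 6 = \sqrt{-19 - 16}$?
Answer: $-60 + i \sqrt{35} \approx -60.0 + 5.9161 i$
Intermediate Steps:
$l = -6 + i \sqrt{35}$ ($l = -6 + \sqrt{-19 - 16} = -6 + \sqrt{-35} = -6 + i \sqrt{35} \approx -6.0 + 5.9161 i$)
$l - 54 = \left(-6 + i \sqrt{35}\right) - 54 = -60 + i \sqrt{35}$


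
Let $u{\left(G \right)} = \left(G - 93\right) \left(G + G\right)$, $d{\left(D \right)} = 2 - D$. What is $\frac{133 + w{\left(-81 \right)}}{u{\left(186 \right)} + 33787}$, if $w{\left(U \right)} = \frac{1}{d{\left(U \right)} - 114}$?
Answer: $\frac{4122}{2119873} \approx 0.0019445$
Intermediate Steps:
$u{\left(G \right)} = 2 G \left(-93 + G\right)$ ($u{\left(G \right)} = \left(-93 + G\right) 2 G = 2 G \left(-93 + G\right)$)
$w{\left(U \right)} = \frac{1}{-112 - U}$ ($w{\left(U \right)} = \frac{1}{\left(2 - U\right) - 114} = \frac{1}{-112 - U}$)
$\frac{133 + w{\left(-81 \right)}}{u{\left(186 \right)} + 33787} = \frac{133 - \frac{1}{112 - 81}}{2 \cdot 186 \left(-93 + 186\right) + 33787} = \frac{133 - \frac{1}{31}}{2 \cdot 186 \cdot 93 + 33787} = \frac{133 - \frac{1}{31}}{34596 + 33787} = \frac{133 - \frac{1}{31}}{68383} = \frac{4122}{31} \cdot \frac{1}{68383} = \frac{4122}{2119873}$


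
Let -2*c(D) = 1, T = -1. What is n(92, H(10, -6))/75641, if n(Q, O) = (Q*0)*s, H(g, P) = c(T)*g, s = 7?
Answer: 0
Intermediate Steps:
c(D) = -½ (c(D) = -½*1 = -½)
H(g, P) = -g/2
n(Q, O) = 0 (n(Q, O) = (Q*0)*7 = 0*7 = 0)
n(92, H(10, -6))/75641 = 0/75641 = 0*(1/75641) = 0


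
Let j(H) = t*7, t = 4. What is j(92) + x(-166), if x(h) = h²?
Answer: 27584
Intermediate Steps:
j(H) = 28 (j(H) = 4*7 = 28)
j(92) + x(-166) = 28 + (-166)² = 28 + 27556 = 27584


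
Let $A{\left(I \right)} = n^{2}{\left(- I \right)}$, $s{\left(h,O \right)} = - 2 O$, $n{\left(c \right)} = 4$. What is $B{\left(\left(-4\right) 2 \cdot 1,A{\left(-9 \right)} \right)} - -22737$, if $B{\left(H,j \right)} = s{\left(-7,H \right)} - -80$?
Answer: $22833$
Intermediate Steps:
$A{\left(I \right)} = 16$ ($A{\left(I \right)} = 4^{2} = 16$)
$B{\left(H,j \right)} = 80 - 2 H$ ($B{\left(H,j \right)} = - 2 H - -80 = - 2 H + 80 = 80 - 2 H$)
$B{\left(\left(-4\right) 2 \cdot 1,A{\left(-9 \right)} \right)} - -22737 = \left(80 - 2 \left(-4\right) 2 \cdot 1\right) - -22737 = \left(80 - 2 \left(\left(-8\right) 1\right)\right) + 22737 = \left(80 - -16\right) + 22737 = \left(80 + 16\right) + 22737 = 96 + 22737 = 22833$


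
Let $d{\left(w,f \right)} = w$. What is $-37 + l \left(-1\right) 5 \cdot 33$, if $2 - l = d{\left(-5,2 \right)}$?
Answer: $-1192$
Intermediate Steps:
$l = 7$ ($l = 2 - -5 = 2 + 5 = 7$)
$-37 + l \left(-1\right) 5 \cdot 33 = -37 + 7 \left(-1\right) 5 \cdot 33 = -37 + \left(-7\right) 5 \cdot 33 = -37 - 1155 = -1192$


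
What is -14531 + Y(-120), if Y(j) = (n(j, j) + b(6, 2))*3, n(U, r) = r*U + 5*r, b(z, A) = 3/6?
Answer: 53741/2 ≈ 26871.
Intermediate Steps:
b(z, A) = ½ (b(z, A) = 3*(⅙) = ½)
n(U, r) = 5*r + U*r (n(U, r) = U*r + 5*r = 5*r + U*r)
Y(j) = 3/2 + 3*j*(5 + j) (Y(j) = (j*(5 + j) + ½)*3 = (½ + j*(5 + j))*3 = 3/2 + 3*j*(5 + j))
-14531 + Y(-120) = -14531 + (3/2 + 3*(-120)*(5 - 120)) = -14531 + (3/2 + 3*(-120)*(-115)) = -14531 + (3/2 + 41400) = -14531 + 82803/2 = 53741/2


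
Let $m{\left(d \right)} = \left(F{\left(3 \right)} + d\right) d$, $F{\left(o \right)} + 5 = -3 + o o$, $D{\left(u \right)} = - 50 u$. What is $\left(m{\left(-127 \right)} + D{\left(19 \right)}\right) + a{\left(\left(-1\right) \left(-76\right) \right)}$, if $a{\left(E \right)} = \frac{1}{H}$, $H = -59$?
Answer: $\frac{888067}{59} \approx 15052.0$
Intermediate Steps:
$F{\left(o \right)} = -8 + o^{2}$ ($F{\left(o \right)} = -5 + \left(-3 + o o\right) = -5 + \left(-3 + o^{2}\right) = -8 + o^{2}$)
$a{\left(E \right)} = - \frac{1}{59}$ ($a{\left(E \right)} = \frac{1}{-59} = - \frac{1}{59}$)
$m{\left(d \right)} = d \left(1 + d\right)$ ($m{\left(d \right)} = \left(\left(-8 + 3^{2}\right) + d\right) d = \left(\left(-8 + 9\right) + d\right) d = \left(1 + d\right) d = d \left(1 + d\right)$)
$\left(m{\left(-127 \right)} + D{\left(19 \right)}\right) + a{\left(\left(-1\right) \left(-76\right) \right)} = \left(- 127 \left(1 - 127\right) - 950\right) - \frac{1}{59} = \left(\left(-127\right) \left(-126\right) - 950\right) - \frac{1}{59} = \left(16002 - 950\right) - \frac{1}{59} = 15052 - \frac{1}{59} = \frac{888067}{59}$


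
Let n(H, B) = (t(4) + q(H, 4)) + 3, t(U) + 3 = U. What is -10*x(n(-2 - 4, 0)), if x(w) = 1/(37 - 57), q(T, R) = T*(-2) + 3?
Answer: ½ ≈ 0.50000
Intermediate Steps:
t(U) = -3 + U
q(T, R) = 3 - 2*T (q(T, R) = -2*T + 3 = 3 - 2*T)
n(H, B) = 7 - 2*H (n(H, B) = ((-3 + 4) + (3 - 2*H)) + 3 = (1 + (3 - 2*H)) + 3 = (4 - 2*H) + 3 = 7 - 2*H)
x(w) = -1/20 (x(w) = 1/(-20) = -1/20)
-10*x(n(-2 - 4, 0)) = -10*(-1/20) = ½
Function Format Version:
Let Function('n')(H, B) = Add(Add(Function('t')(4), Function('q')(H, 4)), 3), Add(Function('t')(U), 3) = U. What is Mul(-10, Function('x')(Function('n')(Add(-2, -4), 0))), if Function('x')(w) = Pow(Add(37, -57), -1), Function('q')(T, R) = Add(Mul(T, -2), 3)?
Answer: Rational(1, 2) ≈ 0.50000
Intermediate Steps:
Function('t')(U) = Add(-3, U)
Function('q')(T, R) = Add(3, Mul(-2, T)) (Function('q')(T, R) = Add(Mul(-2, T), 3) = Add(3, Mul(-2, T)))
Function('n')(H, B) = Add(7, Mul(-2, H)) (Function('n')(H, B) = Add(Add(Add(-3, 4), Add(3, Mul(-2, H))), 3) = Add(Add(1, Add(3, Mul(-2, H))), 3) = Add(Add(4, Mul(-2, H)), 3) = Add(7, Mul(-2, H)))
Function('x')(w) = Rational(-1, 20) (Function('x')(w) = Pow(-20, -1) = Rational(-1, 20))
Mul(-10, Function('x')(Function('n')(Add(-2, -4), 0))) = Mul(-10, Rational(-1, 20)) = Rational(1, 2)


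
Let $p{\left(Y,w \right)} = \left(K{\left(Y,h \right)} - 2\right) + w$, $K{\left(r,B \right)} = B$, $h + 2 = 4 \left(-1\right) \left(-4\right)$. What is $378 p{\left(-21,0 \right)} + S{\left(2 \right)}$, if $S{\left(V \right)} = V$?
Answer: $4538$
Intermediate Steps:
$h = 14$ ($h = -2 + 4 \left(-1\right) \left(-4\right) = -2 - -16 = -2 + 16 = 14$)
$p{\left(Y,w \right)} = 12 + w$ ($p{\left(Y,w \right)} = \left(14 - 2\right) + w = 12 + w$)
$378 p{\left(-21,0 \right)} + S{\left(2 \right)} = 378 \left(12 + 0\right) + 2 = 378 \cdot 12 + 2 = 4536 + 2 = 4538$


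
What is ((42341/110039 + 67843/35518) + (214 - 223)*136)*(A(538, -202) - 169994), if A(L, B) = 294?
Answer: 405147699452745050/1954182601 ≈ 2.0732e+8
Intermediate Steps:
((42341/110039 + 67843/35518) + (214 - 223)*136)*(A(538, -202) - 169994) = ((42341/110039 + 67843/35518) + (214 - 223)*136)*(294 - 169994) = ((42341*(1/110039) + 67843*(1/35518)) - 9*136)*(-169700) = ((42341/110039 + 67843/35518) - 1224)*(-169700) = (8969243515/3908365202 - 1224)*(-169700) = -4774869763733/3908365202*(-169700) = 405147699452745050/1954182601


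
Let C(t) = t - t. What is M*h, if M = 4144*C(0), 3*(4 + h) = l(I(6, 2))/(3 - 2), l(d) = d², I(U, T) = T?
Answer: 0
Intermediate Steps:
C(t) = 0
h = -8/3 (h = -4 + (2²/(3 - 2))/3 = -4 + (4/1)/3 = -4 + (4*1)/3 = -4 + (⅓)*4 = -4 + 4/3 = -8/3 ≈ -2.6667)
M = 0 (M = 4144*0 = 0)
M*h = 0*(-8/3) = 0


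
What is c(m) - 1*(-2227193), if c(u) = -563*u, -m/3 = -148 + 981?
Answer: 3634130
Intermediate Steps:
m = -2499 (m = -3*(-148 + 981) = -3*833 = -2499)
c(m) - 1*(-2227193) = -563*(-2499) - 1*(-2227193) = 1406937 + 2227193 = 3634130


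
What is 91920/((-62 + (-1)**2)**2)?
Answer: 91920/3721 ≈ 24.703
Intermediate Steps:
91920/((-62 + (-1)**2)**2) = 91920/((-62 + 1)**2) = 91920/((-61)**2) = 91920/3721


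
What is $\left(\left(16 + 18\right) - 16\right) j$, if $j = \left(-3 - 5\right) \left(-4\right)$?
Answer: $576$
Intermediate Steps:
$j = 32$ ($j = \left(-8\right) \left(-4\right) = 32$)
$\left(\left(16 + 18\right) - 16\right) j = \left(\left(16 + 18\right) - 16\right) 32 = \left(34 - 16\right) 32 = 18 \cdot 32 = 576$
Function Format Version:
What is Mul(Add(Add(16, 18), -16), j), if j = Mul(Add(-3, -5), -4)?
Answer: 576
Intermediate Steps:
j = 32 (j = Mul(-8, -4) = 32)
Mul(Add(Add(16, 18), -16), j) = Mul(Add(Add(16, 18), -16), 32) = Mul(Add(34, -16), 32) = Mul(18, 32) = 576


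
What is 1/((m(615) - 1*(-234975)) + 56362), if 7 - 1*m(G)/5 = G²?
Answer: -1/1599753 ≈ -6.2510e-7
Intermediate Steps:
m(G) = 35 - 5*G²
1/((m(615) - 1*(-234975)) + 56362) = 1/(((35 - 5*615²) - 1*(-234975)) + 56362) = 1/(((35 - 5*378225) + 234975) + 56362) = 1/(((35 - 1891125) + 234975) + 56362) = 1/((-1891090 + 234975) + 56362) = 1/(-1656115 + 56362) = 1/(-1599753) = -1/1599753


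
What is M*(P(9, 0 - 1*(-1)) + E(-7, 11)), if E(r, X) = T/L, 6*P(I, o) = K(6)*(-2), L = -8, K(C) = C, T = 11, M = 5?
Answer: -135/8 ≈ -16.875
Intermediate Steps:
P(I, o) = -2 (P(I, o) = (6*(-2))/6 = (⅙)*(-12) = -2)
E(r, X) = -11/8 (E(r, X) = 11/(-8) = 11*(-⅛) = -11/8)
M*(P(9, 0 - 1*(-1)) + E(-7, 11)) = 5*(-2 - 11/8) = 5*(-27/8) = -135/8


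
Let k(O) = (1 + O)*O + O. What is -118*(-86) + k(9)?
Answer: 10247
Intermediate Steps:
k(O) = O + O*(1 + O) (k(O) = O*(1 + O) + O = O + O*(1 + O))
-118*(-86) + k(9) = -118*(-86) + 9*(2 + 9) = 10148 + 9*11 = 10148 + 99 = 10247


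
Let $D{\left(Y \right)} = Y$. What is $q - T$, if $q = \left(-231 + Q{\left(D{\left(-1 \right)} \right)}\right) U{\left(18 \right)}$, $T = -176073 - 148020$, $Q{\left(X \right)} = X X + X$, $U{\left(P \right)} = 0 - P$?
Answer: $328251$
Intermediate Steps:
$U{\left(P \right)} = - P$
$Q{\left(X \right)} = X + X^{2}$ ($Q{\left(X \right)} = X^{2} + X = X + X^{2}$)
$T = -324093$
$q = 4158$ ($q = \left(-231 - \left(1 - 1\right)\right) \left(\left(-1\right) 18\right) = \left(-231 - 0\right) \left(-18\right) = \left(-231 + 0\right) \left(-18\right) = \left(-231\right) \left(-18\right) = 4158$)
$q - T = 4158 - -324093 = 4158 + 324093 = 328251$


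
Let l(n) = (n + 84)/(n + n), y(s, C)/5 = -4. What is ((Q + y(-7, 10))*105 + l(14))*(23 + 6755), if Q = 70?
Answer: 35608223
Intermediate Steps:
y(s, C) = -20 (y(s, C) = 5*(-4) = -20)
l(n) = (84 + n)/(2*n) (l(n) = (84 + n)/((2*n)) = (84 + n)*(1/(2*n)) = (84 + n)/(2*n))
((Q + y(-7, 10))*105 + l(14))*(23 + 6755) = ((70 - 20)*105 + (½)*(84 + 14)/14)*(23 + 6755) = (50*105 + (½)*(1/14)*98)*6778 = (5250 + 7/2)*6778 = (10507/2)*6778 = 35608223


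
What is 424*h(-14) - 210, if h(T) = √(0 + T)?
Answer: -210 + 424*I*√14 ≈ -210.0 + 1586.5*I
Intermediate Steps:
h(T) = √T
424*h(-14) - 210 = 424*√(-14) - 210 = 424*(I*√14) - 210 = 424*I*√14 - 210 = -210 + 424*I*√14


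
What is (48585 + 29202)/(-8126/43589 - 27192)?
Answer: -3390657543/1185280214 ≈ -2.8606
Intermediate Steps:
(48585 + 29202)/(-8126/43589 - 27192) = 77787/(-8126*1/43589 - 27192) = 77787/(-8126/43589 - 27192) = 77787/(-1185280214/43589) = 77787*(-43589/1185280214) = -3390657543/1185280214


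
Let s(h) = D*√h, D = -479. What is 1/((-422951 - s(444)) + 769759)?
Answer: 86702/30043479265 - 479*√111/60086958530 ≈ 2.8019e-6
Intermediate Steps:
s(h) = -479*√h
1/((-422951 - s(444)) + 769759) = 1/((-422951 - (-479)*√444) + 769759) = 1/((-422951 - (-479)*2*√111) + 769759) = 1/((-422951 - (-958)*√111) + 769759) = 1/((-422951 + 958*√111) + 769759) = 1/(346808 + 958*√111)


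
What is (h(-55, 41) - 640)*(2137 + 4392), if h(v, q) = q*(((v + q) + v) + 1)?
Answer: -22381412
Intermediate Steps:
h(v, q) = q*(1 + q + 2*v) (h(v, q) = q*(((q + v) + v) + 1) = q*((q + 2*v) + 1) = q*(1 + q + 2*v))
(h(-55, 41) - 640)*(2137 + 4392) = (41*(1 + 41 + 2*(-55)) - 640)*(2137 + 4392) = (41*(1 + 41 - 110) - 640)*6529 = (41*(-68) - 640)*6529 = (-2788 - 640)*6529 = -3428*6529 = -22381412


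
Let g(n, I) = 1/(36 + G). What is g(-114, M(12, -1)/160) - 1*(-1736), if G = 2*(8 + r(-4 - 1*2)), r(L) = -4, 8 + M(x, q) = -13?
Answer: 76385/44 ≈ 1736.0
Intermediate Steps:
M(x, q) = -21 (M(x, q) = -8 - 13 = -21)
G = 8 (G = 2*(8 - 4) = 2*4 = 8)
g(n, I) = 1/44 (g(n, I) = 1/(36 + 8) = 1/44)
g(-114, M(12, -1)/160) - 1*(-1736) = 1/44 - 1*(-1736) = 1/44 + 1736 = 76385/44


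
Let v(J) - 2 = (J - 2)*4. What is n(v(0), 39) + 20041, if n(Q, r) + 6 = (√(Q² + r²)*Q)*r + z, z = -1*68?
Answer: 19967 - 702*√173 ≈ 10734.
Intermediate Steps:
z = -68
v(J) = -6 + 4*J (v(J) = 2 + (J - 2)*4 = 2 + (-2 + J)*4 = 2 + (-8 + 4*J) = -6 + 4*J)
n(Q, r) = -74 + Q*r*√(Q² + r²) (n(Q, r) = -6 + ((√(Q² + r²)*Q)*r - 68) = -6 + ((Q*√(Q² + r²))*r - 68) = -6 + (Q*r*√(Q² + r²) - 68) = -6 + (-68 + Q*r*√(Q² + r²)) = -74 + Q*r*√(Q² + r²))
n(v(0), 39) + 20041 = (-74 + (-6 + 4*0)*39*√((-6 + 4*0)² + 39²)) + 20041 = (-74 + (-6 + 0)*39*√((-6 + 0)² + 1521)) + 20041 = (-74 - 6*39*√((-6)² + 1521)) + 20041 = (-74 - 6*39*√(36 + 1521)) + 20041 = (-74 - 6*39*√1557) + 20041 = (-74 - 6*39*3*√173) + 20041 = (-74 - 702*√173) + 20041 = 19967 - 702*√173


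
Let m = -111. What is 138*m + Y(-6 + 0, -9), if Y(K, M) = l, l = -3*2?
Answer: -15324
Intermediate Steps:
l = -6
Y(K, M) = -6
138*m + Y(-6 + 0, -9) = 138*(-111) - 6 = -15318 - 6 = -15324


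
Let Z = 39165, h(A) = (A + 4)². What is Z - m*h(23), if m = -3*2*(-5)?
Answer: 17295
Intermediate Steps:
h(A) = (4 + A)²
m = 30 (m = -6*(-5) = 30)
Z - m*h(23) = 39165 - 30*(4 + 23)² = 39165 - 30*27² = 39165 - 30*729 = 39165 - 1*21870 = 39165 - 21870 = 17295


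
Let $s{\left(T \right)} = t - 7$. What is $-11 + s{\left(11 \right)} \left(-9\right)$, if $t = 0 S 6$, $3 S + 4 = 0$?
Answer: $52$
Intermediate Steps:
$S = - \frac{4}{3}$ ($S = - \frac{4}{3} + \frac{1}{3} \cdot 0 = - \frac{4}{3} + 0 = - \frac{4}{3} \approx -1.3333$)
$t = 0$ ($t = 0 \left(- \frac{4}{3}\right) 6 = 0 \cdot 6 = 0$)
$s{\left(T \right)} = -7$ ($s{\left(T \right)} = 0 - 7 = -7$)
$-11 + s{\left(11 \right)} \left(-9\right) = -11 - -63 = -11 + 63 = 52$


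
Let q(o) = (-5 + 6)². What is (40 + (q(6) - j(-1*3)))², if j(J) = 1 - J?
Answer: 1369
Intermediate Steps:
q(o) = 1 (q(o) = 1² = 1)
(40 + (q(6) - j(-1*3)))² = (40 + (1 - (1 - (-1)*3)))² = (40 + (1 - (1 - 1*(-3))))² = (40 + (1 - (1 + 3)))² = (40 + (1 - 1*4))² = (40 + (1 - 4))² = (40 - 3)² = 37² = 1369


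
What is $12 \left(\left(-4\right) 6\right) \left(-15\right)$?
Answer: $4320$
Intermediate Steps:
$12 \left(\left(-4\right) 6\right) \left(-15\right) = 12 \left(-24\right) \left(-15\right) = \left(-288\right) \left(-15\right) = 4320$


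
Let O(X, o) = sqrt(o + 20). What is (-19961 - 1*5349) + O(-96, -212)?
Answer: -25310 + 8*I*sqrt(3) ≈ -25310.0 + 13.856*I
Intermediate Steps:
O(X, o) = sqrt(20 + o)
(-19961 - 1*5349) + O(-96, -212) = (-19961 - 1*5349) + sqrt(20 - 212) = (-19961 - 5349) + sqrt(-192) = -25310 + 8*I*sqrt(3)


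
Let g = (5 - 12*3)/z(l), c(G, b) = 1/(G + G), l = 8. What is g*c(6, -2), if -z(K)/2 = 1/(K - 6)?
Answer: 31/12 ≈ 2.5833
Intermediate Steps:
z(K) = -2/(-6 + K) (z(K) = -2/(K - 6) = -2/(-6 + K))
c(G, b) = 1/(2*G)
g = 31 (g = (5 - 12*3)/((-2/(-6 + 8))) = (5 - 36)/((-2/2)) = -31/((-2*1/2)) = -31/(-1) = -31*(-1) = 31)
g*c(6, -2) = 31*((1/2)/6) = 31*((1/2)*(1/6)) = 31*(1/12) = 31/12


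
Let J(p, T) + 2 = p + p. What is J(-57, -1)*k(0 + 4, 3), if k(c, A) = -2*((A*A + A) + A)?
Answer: 3480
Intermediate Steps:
J(p, T) = -2 + 2*p (J(p, T) = -2 + (p + p) = -2 + 2*p)
k(c, A) = -4*A - 2*A**2 (k(c, A) = -2*((A**2 + A) + A) = -2*((A + A**2) + A) = -2*(A**2 + 2*A) = -4*A - 2*A**2)
J(-57, -1)*k(0 + 4, 3) = (-2 + 2*(-57))*(-2*3*(2 + 3)) = (-2 - 114)*(-2*3*5) = -116*(-30) = 3480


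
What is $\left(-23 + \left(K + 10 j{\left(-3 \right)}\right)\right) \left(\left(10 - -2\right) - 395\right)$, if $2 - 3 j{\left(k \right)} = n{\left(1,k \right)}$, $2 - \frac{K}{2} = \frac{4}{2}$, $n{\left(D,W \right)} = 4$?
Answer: $\frac{34087}{3} \approx 11362.0$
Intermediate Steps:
$K = 0$ ($K = 4 - 2 \cdot \frac{4}{2} = 4 - 2 \cdot 4 \cdot \frac{1}{2} = 4 - 4 = 0$)
$j{\left(k \right)} = - \frac{2}{3}$ ($j{\left(k \right)} = \frac{2}{3} - \frac{4}{3} = - \frac{2}{3}$)
$\left(-23 + \left(K + 10 j{\left(-3 \right)}\right)\right) \left(\left(10 - -2\right) - 395\right) = \left(-23 + \left(0 + 10 \left(- \frac{2}{3}\right)\right)\right) \left(\left(10 - -2\right) - 395\right) = \left(-23 + \left(0 - \frac{20}{3}\right)\right) \left(\left(10 + 2\right) - 395\right) = \left(-23 - \frac{20}{3}\right) \left(12 - 395\right) = \left(- \frac{89}{3}\right) \left(-383\right) = \frac{34087}{3}$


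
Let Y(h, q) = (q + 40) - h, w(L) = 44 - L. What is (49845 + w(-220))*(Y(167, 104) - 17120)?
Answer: -859018587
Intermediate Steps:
Y(h, q) = 40 + q - h (Y(h, q) = (40 + q) - h = 40 + q - h)
(49845 + w(-220))*(Y(167, 104) - 17120) = (49845 + (44 - 1*(-220)))*((40 + 104 - 1*167) - 17120) = (49845 + (44 + 220))*((40 + 104 - 167) - 17120) = (49845 + 264)*(-23 - 17120) = 50109*(-17143) = -859018587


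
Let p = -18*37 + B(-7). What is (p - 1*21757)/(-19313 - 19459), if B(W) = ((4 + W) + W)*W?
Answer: 7451/12924 ≈ 0.57652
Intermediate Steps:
B(W) = W*(4 + 2*W) (B(W) = (4 + 2*W)*W = W*(4 + 2*W))
p = -596 (p = -18*37 + 2*(-7)*(2 - 7) = -666 + 2*(-7)*(-5) = -666 + 70 = -596)
(p - 1*21757)/(-19313 - 19459) = (-596 - 1*21757)/(-19313 - 19459) = (-596 - 21757)/(-38772) = -22353*(-1/38772) = 7451/12924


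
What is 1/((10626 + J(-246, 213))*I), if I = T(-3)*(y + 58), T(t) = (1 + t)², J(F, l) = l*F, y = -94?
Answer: 1/6015168 ≈ 1.6625e-7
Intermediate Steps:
J(F, l) = F*l
I = -144 (I = (1 - 3)²*(-94 + 58) = (-2)²*(-36) = 4*(-36) = -144)
1/((10626 + J(-246, 213))*I) = 1/((10626 - 246*213)*(-144)) = -1/144/(10626 - 52398) = -1/144/(-41772) = -1/41772*(-1/144) = 1/6015168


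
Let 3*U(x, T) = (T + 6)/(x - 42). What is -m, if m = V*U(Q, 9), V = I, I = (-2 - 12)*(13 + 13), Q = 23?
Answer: -1820/19 ≈ -95.789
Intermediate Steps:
I = -364 (I = -14*26 = -364)
V = -364
U(x, T) = (6 + T)/(3*(-42 + x)) (U(x, T) = ((T + 6)/(x - 42))/3 = ((6 + T)/(-42 + x))/3 = (6 + T)/(3*(-42 + x)))
m = 1820/19 (m = -364*(6 + 9)/(3*(-42 + 23)) = -364*15/(3*(-19)) = -364*(-1)*15/(3*19) = -364*(-5/19) = 1820/19 ≈ 95.789)
-m = -1*1820/19 = -1820/19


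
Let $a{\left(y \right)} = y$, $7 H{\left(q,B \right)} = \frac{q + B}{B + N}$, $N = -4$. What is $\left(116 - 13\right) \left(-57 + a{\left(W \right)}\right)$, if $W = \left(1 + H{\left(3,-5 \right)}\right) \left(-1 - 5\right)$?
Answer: $- \frac{136681}{21} \approx -6508.6$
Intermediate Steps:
$H{\left(q,B \right)} = \frac{B + q}{7 \left(-4 + B\right)}$ ($H{\left(q,B \right)} = \frac{\left(q + B\right) \frac{1}{B - 4}}{7} = \frac{\left(B + q\right) \frac{1}{-4 + B}}{7} = \frac{\frac{1}{-4 + B} \left(B + q\right)}{7} = \frac{B + q}{7 \left(-4 + B\right)}$)
$W = - \frac{130}{21}$ ($W = \left(1 + \frac{-5 + 3}{7 \left(-4 - 5\right)}\right) \left(-1 - 5\right) = \left(1 + \frac{1}{7} \frac{1}{-9} \left(-2\right)\right) \left(-6\right) = \left(1 + \frac{1}{7} \left(- \frac{1}{9}\right) \left(-2\right)\right) \left(-6\right) = \left(1 + \frac{2}{63}\right) \left(-6\right) = \frac{65}{63} \left(-6\right) = - \frac{130}{21} \approx -6.1905$)
$\left(116 - 13\right) \left(-57 + a{\left(W \right)}\right) = \left(116 - 13\right) \left(-57 - \frac{130}{21}\right) = 103 \left(- \frac{1327}{21}\right) = - \frac{136681}{21}$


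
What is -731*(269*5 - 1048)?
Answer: -217107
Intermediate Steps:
-731*(269*5 - 1048) = -731*(1345 - 1048) = -731*297 = -217107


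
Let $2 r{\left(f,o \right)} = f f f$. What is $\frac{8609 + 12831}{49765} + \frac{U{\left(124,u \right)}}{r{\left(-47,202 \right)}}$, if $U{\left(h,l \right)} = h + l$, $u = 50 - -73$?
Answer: $\frac{440276242}{1033350319} \approx 0.42607$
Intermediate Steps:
$r{\left(f,o \right)} = \frac{f^{3}}{2}$ ($r{\left(f,o \right)} = \frac{f f f}{2} = \frac{f^{2} f}{2} = \frac{f^{3}}{2}$)
$u = 123$ ($u = 50 + 73 = 123$)
$\frac{8609 + 12831}{49765} + \frac{U{\left(124,u \right)}}{r{\left(-47,202 \right)}} = \frac{8609 + 12831}{49765} + \frac{124 + 123}{\frac{1}{2} \left(-47\right)^{3}} = 21440 \cdot \frac{1}{49765} + \frac{247}{\frac{1}{2} \left(-103823\right)} = \frac{4288}{9953} + \frac{247}{- \frac{103823}{2}} = \frac{4288}{9953} + 247 \left(- \frac{2}{103823}\right) = \frac{4288}{9953} - \frac{494}{103823} = \frac{440276242}{1033350319}$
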